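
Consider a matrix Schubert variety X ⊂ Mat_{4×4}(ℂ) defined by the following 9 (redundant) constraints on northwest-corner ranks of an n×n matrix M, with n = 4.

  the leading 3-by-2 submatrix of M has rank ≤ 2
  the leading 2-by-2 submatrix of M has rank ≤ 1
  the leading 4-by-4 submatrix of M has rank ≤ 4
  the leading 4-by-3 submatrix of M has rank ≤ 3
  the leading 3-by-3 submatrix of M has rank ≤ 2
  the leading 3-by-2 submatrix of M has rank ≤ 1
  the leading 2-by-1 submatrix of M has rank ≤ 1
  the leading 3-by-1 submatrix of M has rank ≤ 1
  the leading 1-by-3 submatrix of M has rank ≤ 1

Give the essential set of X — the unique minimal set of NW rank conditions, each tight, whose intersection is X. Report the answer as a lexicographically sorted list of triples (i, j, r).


Reconstructing r_w from the 9 given conditions:

  row 1: 1 1 1 1
  row 2: 1 1 2 2
  row 3: 1 1 2 3
  row 4: 1 2 3 4

so w = (1, 3, 4, 2).

D(w) has 2 cells with 1 SE-corner; essential set:

[(3, 2, 1)]


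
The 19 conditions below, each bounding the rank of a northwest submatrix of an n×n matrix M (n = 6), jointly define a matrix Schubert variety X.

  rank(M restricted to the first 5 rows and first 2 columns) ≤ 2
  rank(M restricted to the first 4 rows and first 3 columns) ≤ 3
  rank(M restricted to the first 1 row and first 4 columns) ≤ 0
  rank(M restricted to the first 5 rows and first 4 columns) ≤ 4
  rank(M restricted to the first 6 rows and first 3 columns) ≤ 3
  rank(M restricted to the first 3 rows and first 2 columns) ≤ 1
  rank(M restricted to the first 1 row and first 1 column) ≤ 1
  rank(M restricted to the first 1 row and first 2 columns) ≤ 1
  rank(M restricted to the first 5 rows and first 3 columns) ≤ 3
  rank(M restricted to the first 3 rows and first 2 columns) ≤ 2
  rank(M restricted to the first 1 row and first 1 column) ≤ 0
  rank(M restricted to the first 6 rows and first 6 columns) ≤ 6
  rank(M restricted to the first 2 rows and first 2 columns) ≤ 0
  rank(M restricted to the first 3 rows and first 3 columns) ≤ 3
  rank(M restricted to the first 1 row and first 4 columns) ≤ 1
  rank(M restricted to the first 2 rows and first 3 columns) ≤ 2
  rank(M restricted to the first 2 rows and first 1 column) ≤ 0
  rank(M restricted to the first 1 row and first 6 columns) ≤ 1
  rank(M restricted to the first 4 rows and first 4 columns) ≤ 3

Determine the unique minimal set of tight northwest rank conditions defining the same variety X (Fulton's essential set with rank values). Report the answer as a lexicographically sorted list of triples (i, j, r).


Recovering R(i,j) via the rank-extension bound from the 19 conditions:

  R[1]: 0, 0, 0, 0, 1, 1
  R[2]: 0, 0, 1, 1, 2, 2
  R[3]: 1, 1, 2, 2, 3, 3
  R[4]: 1, 2, 3, 3, 4, 4
  R[5]: 1, 2, 3, 4, 5, 5
  R[6]: 1, 2, 3, 4, 5, 6

reading off 1-entries of Δ²R: w = (5, 3, 1, 2, 4, 6).

Rothe diagram D(w) (6 cells), 2 SE-corners (essential conditions):

[(1, 4, 0), (2, 2, 0)]


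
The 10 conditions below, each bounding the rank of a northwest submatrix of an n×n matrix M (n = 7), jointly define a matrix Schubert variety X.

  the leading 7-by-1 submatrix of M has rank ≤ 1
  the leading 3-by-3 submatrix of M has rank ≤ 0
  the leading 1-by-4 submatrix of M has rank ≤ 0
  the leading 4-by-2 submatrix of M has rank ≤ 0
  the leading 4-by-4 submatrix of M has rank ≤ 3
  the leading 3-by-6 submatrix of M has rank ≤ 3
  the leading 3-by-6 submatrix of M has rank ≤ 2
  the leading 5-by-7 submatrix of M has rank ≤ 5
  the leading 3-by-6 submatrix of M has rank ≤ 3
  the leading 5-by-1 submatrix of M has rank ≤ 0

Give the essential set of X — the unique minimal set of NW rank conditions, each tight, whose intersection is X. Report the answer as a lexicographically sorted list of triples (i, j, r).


Computing R[i][j] = min implied NW-rank bound (n=7, 10 conditions):

  i=1: 0  0  0  0  1  1  1
  i=2: 0  0  0  1  2  2  2
  i=3: 0  0  0  1  2  2  3
  i=4: 0  0  1  2  3  3  4
  i=5: 0  1  2  3  4  4  5
  i=6: 1  2  3  4  5  5  6
  i=7: 1  2  3  4  5  6  7

the unique w with this rank table is (5, 4, 7, 3, 2, 1, 6).

D(w) has 14 cells with 5 SE-corners; essential set:

[(1, 4, 0), (3, 3, 0), (3, 6, 2), (4, 2, 0), (5, 1, 0)]


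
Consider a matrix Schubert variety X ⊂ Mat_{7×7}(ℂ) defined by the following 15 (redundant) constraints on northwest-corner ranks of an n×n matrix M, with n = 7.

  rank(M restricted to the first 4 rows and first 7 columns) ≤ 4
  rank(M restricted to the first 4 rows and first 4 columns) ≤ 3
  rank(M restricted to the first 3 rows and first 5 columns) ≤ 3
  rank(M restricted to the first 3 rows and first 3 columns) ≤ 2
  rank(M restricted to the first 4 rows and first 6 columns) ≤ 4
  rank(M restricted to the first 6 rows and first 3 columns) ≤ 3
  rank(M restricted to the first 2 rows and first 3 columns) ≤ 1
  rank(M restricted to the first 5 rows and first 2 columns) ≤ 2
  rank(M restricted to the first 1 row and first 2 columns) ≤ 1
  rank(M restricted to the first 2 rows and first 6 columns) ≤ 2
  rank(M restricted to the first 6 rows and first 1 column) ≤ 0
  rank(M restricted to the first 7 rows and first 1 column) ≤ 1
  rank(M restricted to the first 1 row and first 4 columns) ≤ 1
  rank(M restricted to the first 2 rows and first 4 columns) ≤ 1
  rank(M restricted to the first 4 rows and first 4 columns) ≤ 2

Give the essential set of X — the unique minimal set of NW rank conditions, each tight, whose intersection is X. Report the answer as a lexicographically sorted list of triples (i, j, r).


Recovering R(i,j) via the rank-extension bound from the 15 conditions:

  0, 1, 1, 1, 1, 1, 1
  0, 1, 1, 1, 2, 2, 2
  0, 1, 2, 2, 3, 3, 3
  0, 1, 2, 2, 3, 4, 4
  0, 1, 2, 3, 4, 5, 5
  0, 1, 2, 3, 4, 5, 6
  1, 2, 3, 4, 5, 6, 7

hence w(1..7) = (2, 5, 3, 6, 4, 7, 1).

ℓ(w)=9; the 3 essential cells (i,j,r):

[(2, 4, 1), (4, 4, 2), (6, 1, 0)]


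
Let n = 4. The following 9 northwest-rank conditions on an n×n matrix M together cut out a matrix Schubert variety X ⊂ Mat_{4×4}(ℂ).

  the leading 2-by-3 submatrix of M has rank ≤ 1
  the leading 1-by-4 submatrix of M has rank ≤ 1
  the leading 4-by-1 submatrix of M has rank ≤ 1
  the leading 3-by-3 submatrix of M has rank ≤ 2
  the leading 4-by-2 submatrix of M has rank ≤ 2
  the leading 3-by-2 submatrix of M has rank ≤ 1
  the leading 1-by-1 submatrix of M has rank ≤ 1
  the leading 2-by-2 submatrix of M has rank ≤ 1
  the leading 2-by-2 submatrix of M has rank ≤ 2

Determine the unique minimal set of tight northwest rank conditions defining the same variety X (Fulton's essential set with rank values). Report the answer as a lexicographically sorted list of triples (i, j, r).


Computing R[i][j] = min implied NW-rank bound (n=4, 9 conditions):

  i=1: 1, 1, 1, 1
  i=2: 1, 1, 1, 2
  i=3: 1, 1, 2, 3
  i=4: 1, 2, 3, 4

the unique w with this rank table is (1, 4, 3, 2).

|D(w)|=3, |Ess(w)|=2:

[(2, 3, 1), (3, 2, 1)]


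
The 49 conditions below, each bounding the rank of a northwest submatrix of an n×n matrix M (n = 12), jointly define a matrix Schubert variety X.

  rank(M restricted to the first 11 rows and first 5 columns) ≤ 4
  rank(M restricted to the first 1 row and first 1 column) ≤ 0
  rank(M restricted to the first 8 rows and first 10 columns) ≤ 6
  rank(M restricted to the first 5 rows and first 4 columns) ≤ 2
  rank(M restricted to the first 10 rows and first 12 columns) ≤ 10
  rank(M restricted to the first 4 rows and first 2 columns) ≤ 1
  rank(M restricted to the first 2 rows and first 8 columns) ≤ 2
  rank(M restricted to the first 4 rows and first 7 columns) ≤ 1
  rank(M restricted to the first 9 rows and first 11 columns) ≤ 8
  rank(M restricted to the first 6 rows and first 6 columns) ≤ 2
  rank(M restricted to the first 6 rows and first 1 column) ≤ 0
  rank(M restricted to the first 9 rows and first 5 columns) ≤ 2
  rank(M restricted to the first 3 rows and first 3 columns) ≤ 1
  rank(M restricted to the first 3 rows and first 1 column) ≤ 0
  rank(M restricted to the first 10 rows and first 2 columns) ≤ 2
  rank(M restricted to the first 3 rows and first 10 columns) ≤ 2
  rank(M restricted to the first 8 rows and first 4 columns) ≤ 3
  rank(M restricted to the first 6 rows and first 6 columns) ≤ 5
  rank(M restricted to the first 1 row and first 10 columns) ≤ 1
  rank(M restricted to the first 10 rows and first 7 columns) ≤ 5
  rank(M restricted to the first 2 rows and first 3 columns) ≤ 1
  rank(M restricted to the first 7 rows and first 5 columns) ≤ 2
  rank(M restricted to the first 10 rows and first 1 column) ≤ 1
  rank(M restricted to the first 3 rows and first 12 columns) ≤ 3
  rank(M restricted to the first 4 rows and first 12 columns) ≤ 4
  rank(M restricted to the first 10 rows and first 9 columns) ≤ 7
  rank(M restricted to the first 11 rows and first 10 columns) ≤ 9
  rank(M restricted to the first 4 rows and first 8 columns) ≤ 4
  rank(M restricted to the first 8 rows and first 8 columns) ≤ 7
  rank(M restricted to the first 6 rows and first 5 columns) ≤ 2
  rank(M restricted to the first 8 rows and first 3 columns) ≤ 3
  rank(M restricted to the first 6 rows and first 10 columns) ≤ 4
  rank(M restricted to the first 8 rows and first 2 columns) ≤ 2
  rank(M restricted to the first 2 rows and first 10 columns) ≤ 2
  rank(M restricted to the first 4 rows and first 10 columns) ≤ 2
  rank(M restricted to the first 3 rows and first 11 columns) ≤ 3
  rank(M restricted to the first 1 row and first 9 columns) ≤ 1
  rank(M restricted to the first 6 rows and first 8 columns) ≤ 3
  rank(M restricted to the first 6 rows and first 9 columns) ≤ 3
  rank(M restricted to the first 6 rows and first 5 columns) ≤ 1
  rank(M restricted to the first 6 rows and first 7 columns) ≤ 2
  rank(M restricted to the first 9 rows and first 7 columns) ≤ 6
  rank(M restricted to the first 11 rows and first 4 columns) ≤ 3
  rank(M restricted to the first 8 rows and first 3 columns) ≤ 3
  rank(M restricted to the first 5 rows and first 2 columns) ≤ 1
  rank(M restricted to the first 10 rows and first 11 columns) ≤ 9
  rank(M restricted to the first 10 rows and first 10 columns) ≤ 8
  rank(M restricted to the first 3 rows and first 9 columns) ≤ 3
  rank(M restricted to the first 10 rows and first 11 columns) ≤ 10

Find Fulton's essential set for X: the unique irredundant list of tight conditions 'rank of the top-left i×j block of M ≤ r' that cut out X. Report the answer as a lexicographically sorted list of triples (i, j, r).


Propagating the 49 rank bounds to every northwest block:

  row 1: 0, 1, 1, 1, 1, 1, 1, 1, 1, 1, 1, 1
  row 2: 0, 1, 1, 1, 1, 1, 1, 2, 2, 2, 2, 2
  row 3: 0, 1, 1, 1, 1, 1, 1, 2, 2, 2, 3, 3
  row 4: 0, 1, 1, 1, 1, 1, 1, 2, 2, 2, 3, 4
  row 5: 0, 1, 1, 1, 1, 2, 2, 3, 3, 3, 4, 5
  row 6: 0, 1, 1, 1, 1, 2, 2, 3, 3, 4, 5, 6
  row 7: 1, 2, 2, 2, 2, 3, 3, 4, 4, 5, 6, 7
  row 8: 1, 2, 2, 2, 2, 3, 4, 5, 5, 6, 7, 8
  row 9: 1, 2, 2, 2, 2, 3, 4, 5, 6, 7, 8, 9
  row 10: 1, 2, 3, 3, 3, 4, 5, 6, 7, 8, 9, 10
  row 11: 1, 2, 3, 3, 4, 5, 6, 7, 8, 9, 10, 11
  row 12: 1, 2, 3, 4, 5, 6, 7, 8, 9, 10, 11, 12

so w = (2, 8, 11, 12, 6, 10, 1, 7, 9, 3, 5, 4).

ℓ(w)=40; the 8 essential cells (i,j,r):

[(4, 7, 1), (4, 10, 2), (6, 1, 0), (6, 5, 1), (6, 7, 2), (6, 9, 3), (9, 5, 2), (11, 4, 3)]


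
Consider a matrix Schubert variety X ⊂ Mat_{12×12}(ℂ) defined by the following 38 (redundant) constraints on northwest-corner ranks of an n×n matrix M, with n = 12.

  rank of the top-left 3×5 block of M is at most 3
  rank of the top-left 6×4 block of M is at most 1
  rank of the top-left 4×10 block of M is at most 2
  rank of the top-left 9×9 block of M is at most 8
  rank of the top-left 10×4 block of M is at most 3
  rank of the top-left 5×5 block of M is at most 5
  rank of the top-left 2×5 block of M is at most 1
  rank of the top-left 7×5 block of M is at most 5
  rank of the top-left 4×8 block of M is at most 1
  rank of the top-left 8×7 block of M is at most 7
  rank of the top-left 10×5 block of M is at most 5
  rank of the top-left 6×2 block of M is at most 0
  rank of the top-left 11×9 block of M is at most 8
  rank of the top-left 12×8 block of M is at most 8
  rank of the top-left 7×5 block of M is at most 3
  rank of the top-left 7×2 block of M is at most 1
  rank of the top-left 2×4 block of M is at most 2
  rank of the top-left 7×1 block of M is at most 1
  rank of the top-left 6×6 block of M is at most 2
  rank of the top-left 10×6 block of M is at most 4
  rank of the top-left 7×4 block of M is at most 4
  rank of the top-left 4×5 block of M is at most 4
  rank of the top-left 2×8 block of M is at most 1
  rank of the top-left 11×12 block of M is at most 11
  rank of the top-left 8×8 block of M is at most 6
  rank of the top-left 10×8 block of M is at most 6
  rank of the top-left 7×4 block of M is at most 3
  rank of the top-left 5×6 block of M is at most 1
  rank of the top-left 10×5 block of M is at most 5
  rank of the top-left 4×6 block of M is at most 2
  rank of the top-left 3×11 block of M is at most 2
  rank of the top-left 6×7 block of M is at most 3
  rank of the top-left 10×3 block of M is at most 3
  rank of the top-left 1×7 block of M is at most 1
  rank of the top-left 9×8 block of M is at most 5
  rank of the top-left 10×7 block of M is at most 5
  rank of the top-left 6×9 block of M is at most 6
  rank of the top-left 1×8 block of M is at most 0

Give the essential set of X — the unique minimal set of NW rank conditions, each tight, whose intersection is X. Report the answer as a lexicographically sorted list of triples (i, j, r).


The tightest implied rank at each (i,j), from the 38 conditions:

  0 | 0 | 0 | 0 | 0 | 0 | 0 | 0 | 1 | 1 | 1 | 1
  0 | 0 | 1 | 1 | 1 | 1 | 1 | 1 | 2 | 2 | 2 | 2
  0 | 0 | 1 | 1 | 1 | 1 | 1 | 1 | 2 | 2 | 2 | 3
  0 | 0 | 1 | 1 | 1 | 1 | 1 | 1 | 2 | 2 | 3 | 4
  0 | 0 | 1 | 1 | 1 | 1 | 2 | 2 | 3 | 3 | 4 | 5
  0 | 0 | 1 | 1 | 2 | 2 | 3 | 3 | 4 | 4 | 5 | 6
  1 | 1 | 2 | 2 | 3 | 3 | 4 | 4 | 5 | 5 | 6 | 7
  1 | 2 | 3 | 3 | 4 | 4 | 5 | 5 | 6 | 6 | 7 | 8
  1 | 2 | 3 | 3 | 4 | 4 | 5 | 5 | 6 | 7 | 8 | 9
  1 | 2 | 3 | 3 | 4 | 4 | 5 | 6 | 7 | 8 | 9 | 10
  1 | 2 | 3 | 4 | 5 | 5 | 6 | 7 | 8 | 9 | 10 | 11
  1 | 2 | 3 | 4 | 5 | 6 | 7 | 8 | 9 | 10 | 11 | 12

reading off 1-entries of Δ²R: w = (9, 3, 12, 11, 7, 5, 1, 2, 10, 8, 4, 6).

10 SE-corners of the 40-cell Rothe diagram give Ess(w):

[(1, 8, 0), (3, 11, 2), (4, 8, 1), (4, 10, 2), (5, 6, 1), (6, 2, 0), (6, 4, 1), (9, 8, 5), (10, 4, 3), (10, 6, 4)]


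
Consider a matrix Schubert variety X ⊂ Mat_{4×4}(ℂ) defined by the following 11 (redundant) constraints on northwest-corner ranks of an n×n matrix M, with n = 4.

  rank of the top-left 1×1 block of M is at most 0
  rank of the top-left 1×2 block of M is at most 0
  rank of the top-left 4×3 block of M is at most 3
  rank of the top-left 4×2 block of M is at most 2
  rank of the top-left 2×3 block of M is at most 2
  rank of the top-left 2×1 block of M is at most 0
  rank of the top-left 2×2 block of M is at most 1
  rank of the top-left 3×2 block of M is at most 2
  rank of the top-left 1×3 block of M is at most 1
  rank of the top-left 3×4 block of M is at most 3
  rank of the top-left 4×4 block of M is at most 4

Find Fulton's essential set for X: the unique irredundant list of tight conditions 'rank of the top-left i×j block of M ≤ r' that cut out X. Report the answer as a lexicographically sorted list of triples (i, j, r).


The tightest implied rank at each (i,j), from the 11 conditions:

  0 | 0 | 1 | 1
  0 | 1 | 2 | 2
  1 | 2 | 3 | 3
  1 | 2 | 3 | 4

giving w = (3, 2, 1, 4) via Δ²R.

2 SE-corners of the 3-cell Rothe diagram give Ess(w):

[(1, 2, 0), (2, 1, 0)]


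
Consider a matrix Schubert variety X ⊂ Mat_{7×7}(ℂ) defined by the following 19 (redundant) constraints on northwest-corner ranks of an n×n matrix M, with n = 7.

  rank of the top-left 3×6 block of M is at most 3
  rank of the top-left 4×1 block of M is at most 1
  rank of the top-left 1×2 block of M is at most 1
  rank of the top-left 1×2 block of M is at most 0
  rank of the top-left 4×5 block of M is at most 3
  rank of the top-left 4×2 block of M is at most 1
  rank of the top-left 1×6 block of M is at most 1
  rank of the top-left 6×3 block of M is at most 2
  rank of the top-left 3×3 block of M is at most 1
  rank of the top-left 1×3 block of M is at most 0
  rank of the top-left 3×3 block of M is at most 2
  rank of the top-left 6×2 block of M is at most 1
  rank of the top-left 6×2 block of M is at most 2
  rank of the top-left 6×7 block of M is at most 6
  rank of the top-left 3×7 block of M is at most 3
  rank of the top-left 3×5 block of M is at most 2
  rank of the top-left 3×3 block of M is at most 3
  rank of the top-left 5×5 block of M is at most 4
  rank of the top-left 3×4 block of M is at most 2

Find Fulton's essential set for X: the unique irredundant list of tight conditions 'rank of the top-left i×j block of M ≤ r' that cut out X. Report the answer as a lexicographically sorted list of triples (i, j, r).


Reconstructing r_w from the 19 given conditions:

  row 1: 0 | 0 | 0 | 1 | 1 | 1 | 1
  row 2: 1 | 1 | 1 | 2 | 2 | 2 | 2
  row 3: 1 | 1 | 1 | 2 | 2 | 3 | 3
  row 4: 1 | 1 | 2 | 3 | 3 | 4 | 4
  row 5: 1 | 1 | 2 | 3 | 4 | 5 | 5
  row 6: 1 | 1 | 2 | 3 | 4 | 5 | 6
  row 7: 1 | 2 | 3 | 4 | 5 | 6 | 7

so w = (4, 1, 6, 3, 5, 7, 2).

|D(w)|=9, |Ess(w)|=4:

[(1, 3, 0), (3, 3, 1), (3, 5, 2), (6, 2, 1)]


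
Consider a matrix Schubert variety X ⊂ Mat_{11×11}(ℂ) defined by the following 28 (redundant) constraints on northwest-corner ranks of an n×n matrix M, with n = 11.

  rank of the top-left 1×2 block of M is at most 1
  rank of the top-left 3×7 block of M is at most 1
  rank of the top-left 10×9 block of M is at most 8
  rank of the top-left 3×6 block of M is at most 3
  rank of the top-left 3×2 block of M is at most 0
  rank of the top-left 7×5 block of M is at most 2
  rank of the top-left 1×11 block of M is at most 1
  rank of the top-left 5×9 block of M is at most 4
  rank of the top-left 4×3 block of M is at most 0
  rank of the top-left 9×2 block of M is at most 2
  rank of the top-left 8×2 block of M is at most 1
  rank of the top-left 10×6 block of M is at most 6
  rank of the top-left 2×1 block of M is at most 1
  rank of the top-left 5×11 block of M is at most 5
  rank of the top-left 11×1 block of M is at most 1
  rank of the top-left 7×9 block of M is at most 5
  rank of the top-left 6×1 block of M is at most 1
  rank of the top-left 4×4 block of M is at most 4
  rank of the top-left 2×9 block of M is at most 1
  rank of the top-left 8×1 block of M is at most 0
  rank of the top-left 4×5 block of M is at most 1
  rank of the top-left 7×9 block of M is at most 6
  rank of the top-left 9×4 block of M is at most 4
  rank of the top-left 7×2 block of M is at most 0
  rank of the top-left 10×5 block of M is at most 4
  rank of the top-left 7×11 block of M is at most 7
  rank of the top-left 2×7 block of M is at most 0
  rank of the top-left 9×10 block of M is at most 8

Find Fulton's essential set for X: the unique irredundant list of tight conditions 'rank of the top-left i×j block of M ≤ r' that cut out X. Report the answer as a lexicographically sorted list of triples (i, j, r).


Computing R[i][j] = min implied NW-rank bound (n=11, 28 conditions):

  R[1]: 0, 0, 0, 0, 0, 0, 0, 1, 1, 1, 1
  R[2]: 0, 0, 0, 0, 0, 0, 0, 1, 1, 2, 2
  R[3]: 0, 0, 0, 1, 1, 1, 1, 2, 2, 3, 3
  R[4]: 0, 0, 0, 1, 1, 2, 2, 3, 3, 4, 4
  R[5]: 0, 0, 1, 2, 2, 3, 3, 4, 4, 5, 5
  R[6]: 0, 0, 1, 2, 2, 3, 4, 5, 5, 6, 6
  R[7]: 0, 0, 1, 2, 2, 3, 4, 5, 5, 6, 7
  R[8]: 0, 1, 2, 3, 3, 4, 5, 6, 6, 7, 8
  R[9]: 1, 2, 3, 4, 4, 5, 6, 7, 7, 8, 9
  R[10]: 1, 2, 3, 4, 4, 5, 6, 7, 8, 9, 10
  R[11]: 1, 2, 3, 4, 5, 6, 7, 8, 9, 10, 11

reading off 1-entries of Δ²R: w = (8, 10, 4, 6, 3, 7, 11, 2, 1, 9, 5).

D(w) has 33 cells with 9 SE-corners; essential set:

[(2, 7, 0), (2, 9, 1), (4, 3, 0), (4, 5, 1), (7, 2, 0), (7, 5, 2), (7, 9, 5), (8, 1, 0), (10, 5, 4)]


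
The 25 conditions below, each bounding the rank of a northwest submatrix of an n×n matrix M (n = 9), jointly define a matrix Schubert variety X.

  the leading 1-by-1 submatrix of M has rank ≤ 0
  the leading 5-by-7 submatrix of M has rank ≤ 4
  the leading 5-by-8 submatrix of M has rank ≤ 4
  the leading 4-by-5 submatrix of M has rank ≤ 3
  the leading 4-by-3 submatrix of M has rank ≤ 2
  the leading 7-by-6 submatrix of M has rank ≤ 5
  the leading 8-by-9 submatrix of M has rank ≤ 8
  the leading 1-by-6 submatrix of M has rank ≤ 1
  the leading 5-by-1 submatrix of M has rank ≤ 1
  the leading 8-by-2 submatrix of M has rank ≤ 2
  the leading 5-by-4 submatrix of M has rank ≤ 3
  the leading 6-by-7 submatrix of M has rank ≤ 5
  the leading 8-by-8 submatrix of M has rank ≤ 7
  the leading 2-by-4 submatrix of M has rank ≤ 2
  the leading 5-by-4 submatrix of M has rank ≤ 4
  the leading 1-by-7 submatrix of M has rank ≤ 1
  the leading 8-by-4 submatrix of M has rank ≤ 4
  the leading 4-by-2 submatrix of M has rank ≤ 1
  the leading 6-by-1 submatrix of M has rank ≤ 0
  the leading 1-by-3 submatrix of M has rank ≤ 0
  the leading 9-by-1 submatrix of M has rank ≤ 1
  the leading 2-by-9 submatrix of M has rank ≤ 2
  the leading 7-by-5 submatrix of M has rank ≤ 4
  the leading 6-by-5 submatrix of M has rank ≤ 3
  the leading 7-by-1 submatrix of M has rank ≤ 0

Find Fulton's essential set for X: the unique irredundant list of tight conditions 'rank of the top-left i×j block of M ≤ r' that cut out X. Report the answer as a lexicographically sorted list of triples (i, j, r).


Computing R[i][j] = min implied NW-rank bound (n=9, 25 conditions):

  R[1]: 0, 0, 0, 1, 1, 1, 1, 1, 1
  R[2]: 0, 1, 1, 2, 2, 2, 2, 2, 2
  R[3]: 0, 1, 2, 3, 3, 3, 3, 3, 3
  R[4]: 0, 1, 2, 3, 3, 4, 4, 4, 4
  R[5]: 0, 1, 2, 3, 3, 4, 4, 4, 5
  R[6]: 0, 1, 2, 3, 3, 4, 5, 5, 6
  R[7]: 0, 1, 2, 3, 4, 5, 6, 6, 7
  R[8]: 1, 2, 3, 4, 5, 6, 7, 7, 8
  R[9]: 1, 2, 3, 4, 5, 6, 7, 8, 9

hence w(1..9) = (4, 2, 3, 6, 9, 7, 5, 1, 8).

4 SE-corners of the 14-cell Rothe diagram give Ess(w):

[(1, 3, 0), (5, 8, 4), (6, 5, 3), (7, 1, 0)]


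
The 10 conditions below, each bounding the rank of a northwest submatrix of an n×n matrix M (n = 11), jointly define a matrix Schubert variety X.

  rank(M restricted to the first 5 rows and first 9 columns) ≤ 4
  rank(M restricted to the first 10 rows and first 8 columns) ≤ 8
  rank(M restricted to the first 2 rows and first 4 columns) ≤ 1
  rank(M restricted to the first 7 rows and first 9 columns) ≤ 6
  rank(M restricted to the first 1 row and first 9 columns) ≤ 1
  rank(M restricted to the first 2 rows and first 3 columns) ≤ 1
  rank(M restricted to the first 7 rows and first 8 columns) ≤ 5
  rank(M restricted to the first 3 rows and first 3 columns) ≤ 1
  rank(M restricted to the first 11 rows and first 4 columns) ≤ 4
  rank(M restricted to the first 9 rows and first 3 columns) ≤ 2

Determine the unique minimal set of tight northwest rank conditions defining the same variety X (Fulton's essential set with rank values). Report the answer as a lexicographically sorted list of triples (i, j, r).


Propagating the 10 rank bounds to every northwest block:

  R[1]: 1, 1, 1, 1, 1, 1, 1, 1, 1, 1, 1
  R[2]: 1, 1, 1, 1, 2, 2, 2, 2, 2, 2, 2
  R[3]: 1, 1, 1, 2, 3, 3, 3, 3, 3, 3, 3
  R[4]: 1, 2, 2, 3, 4, 4, 4, 4, 4, 4, 4
  R[5]: 1, 2, 2, 3, 4, 4, 4, 4, 4, 5, 5
  R[6]: 1, 2, 2, 3, 4, 5, 5, 5, 5, 6, 6
  R[7]: 1, 2, 2, 3, 4, 5, 5, 5, 6, 7, 7
  R[8]: 1, 2, 2, 3, 4, 5, 6, 6, 7, 8, 8
  R[9]: 1, 2, 2, 3, 4, 5, 6, 7, 8, 9, 9
  R[10]: 1, 2, 3, 4, 5, 6, 7, 8, 9, 10, 10
  R[11]: 1, 2, 3, 4, 5, 6, 7, 8, 9, 10, 11

giving w = (1, 5, 4, 2, 10, 6, 9, 7, 8, 3, 11) via Δ²R.

5 SE-corners of the 16-cell Rothe diagram give Ess(w):

[(2, 4, 1), (3, 3, 1), (5, 9, 4), (7, 8, 5), (9, 3, 2)]


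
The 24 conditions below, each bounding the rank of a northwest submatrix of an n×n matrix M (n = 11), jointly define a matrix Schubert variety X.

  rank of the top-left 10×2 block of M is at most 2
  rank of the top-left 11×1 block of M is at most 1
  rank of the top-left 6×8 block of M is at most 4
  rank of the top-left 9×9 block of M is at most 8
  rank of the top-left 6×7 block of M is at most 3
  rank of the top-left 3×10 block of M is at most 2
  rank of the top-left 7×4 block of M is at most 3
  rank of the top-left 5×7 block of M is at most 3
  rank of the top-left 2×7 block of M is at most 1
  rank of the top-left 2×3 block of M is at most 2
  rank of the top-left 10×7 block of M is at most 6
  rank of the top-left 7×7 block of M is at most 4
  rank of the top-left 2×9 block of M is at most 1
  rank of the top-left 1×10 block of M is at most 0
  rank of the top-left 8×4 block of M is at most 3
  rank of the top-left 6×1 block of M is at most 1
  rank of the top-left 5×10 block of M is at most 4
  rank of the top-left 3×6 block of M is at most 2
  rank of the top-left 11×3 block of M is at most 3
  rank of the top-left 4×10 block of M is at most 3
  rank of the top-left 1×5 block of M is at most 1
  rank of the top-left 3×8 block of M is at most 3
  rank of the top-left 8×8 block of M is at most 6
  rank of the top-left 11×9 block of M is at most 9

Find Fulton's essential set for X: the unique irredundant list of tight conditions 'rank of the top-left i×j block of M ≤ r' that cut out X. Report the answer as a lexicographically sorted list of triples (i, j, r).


Rank table r_w(11×11) implied by the 24 constraints:

  R[1]: 0, 0, 0, 0, 0, 0, 0, 0, 0, 0, 1
  R[2]: 1, 1, 1, 1, 1, 1, 1, 1, 1, 1, 2
  R[3]: 1, 2, 2, 2, 2, 2, 2, 2, 2, 2, 3
  R[4]: 1, 2, 3, 3, 3, 3, 3, 3, 3, 3, 4
  R[5]: 1, 2, 3, 3, 3, 3, 3, 4, 4, 4, 5
  R[6]: 1, 2, 3, 3, 3, 3, 3, 4, 5, 5, 6
  R[7]: 1, 2, 3, 3, 4, 4, 4, 5, 6, 6, 7
  R[8]: 1, 2, 3, 3, 4, 5, 5, 6, 7, 7, 8
  R[9]: 1, 2, 3, 4, 5, 6, 6, 7, 8, 8, 9
  R[10]: 1, 2, 3, 4, 5, 6, 6, 7, 8, 9, 10
  R[11]: 1, 2, 3, 4, 5, 6, 7, 8, 9, 10, 11

so w = (11, 1, 2, 3, 8, 9, 5, 6, 4, 10, 7).

Rothe diagram D(w) (21 cells), 4 SE-corners (essential conditions):

[(1, 10, 0), (6, 7, 3), (8, 4, 3), (10, 7, 6)]


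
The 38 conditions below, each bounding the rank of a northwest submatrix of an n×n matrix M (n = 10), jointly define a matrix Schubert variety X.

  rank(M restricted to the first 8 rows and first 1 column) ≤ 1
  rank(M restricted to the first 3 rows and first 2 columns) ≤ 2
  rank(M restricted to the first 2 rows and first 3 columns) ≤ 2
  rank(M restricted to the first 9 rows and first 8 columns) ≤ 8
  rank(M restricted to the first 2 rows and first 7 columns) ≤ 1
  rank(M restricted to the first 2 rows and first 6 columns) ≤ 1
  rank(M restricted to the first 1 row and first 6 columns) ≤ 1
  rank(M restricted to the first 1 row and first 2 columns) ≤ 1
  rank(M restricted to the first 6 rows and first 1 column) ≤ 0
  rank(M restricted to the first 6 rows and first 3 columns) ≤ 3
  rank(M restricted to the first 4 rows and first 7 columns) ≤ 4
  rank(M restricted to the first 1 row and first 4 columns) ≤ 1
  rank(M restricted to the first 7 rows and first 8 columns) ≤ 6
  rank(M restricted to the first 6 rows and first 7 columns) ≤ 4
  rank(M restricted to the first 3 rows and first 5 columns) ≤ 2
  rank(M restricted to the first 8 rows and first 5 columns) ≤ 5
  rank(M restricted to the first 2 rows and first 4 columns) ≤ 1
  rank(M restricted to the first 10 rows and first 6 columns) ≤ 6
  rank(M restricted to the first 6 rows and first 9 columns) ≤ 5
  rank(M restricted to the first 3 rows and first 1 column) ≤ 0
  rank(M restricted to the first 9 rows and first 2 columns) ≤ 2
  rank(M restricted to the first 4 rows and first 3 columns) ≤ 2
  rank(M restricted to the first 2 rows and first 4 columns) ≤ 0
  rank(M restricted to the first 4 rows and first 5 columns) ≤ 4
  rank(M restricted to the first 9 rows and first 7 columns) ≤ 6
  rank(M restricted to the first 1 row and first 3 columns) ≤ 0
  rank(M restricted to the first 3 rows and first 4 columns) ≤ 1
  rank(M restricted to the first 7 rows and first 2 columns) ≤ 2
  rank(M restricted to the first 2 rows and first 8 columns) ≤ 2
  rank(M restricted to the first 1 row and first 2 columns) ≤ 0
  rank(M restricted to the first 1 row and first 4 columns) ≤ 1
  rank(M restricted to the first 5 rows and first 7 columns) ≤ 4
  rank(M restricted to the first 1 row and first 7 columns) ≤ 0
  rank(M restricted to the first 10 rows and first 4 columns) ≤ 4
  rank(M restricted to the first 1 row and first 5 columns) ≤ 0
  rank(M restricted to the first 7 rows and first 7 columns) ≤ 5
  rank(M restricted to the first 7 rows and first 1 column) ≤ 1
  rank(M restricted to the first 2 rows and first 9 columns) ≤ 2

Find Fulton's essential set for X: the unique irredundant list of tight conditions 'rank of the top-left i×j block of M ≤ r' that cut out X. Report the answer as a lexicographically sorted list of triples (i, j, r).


The tightest implied rank at each (i,j), from the 38 conditions:

  row 1: 0, 0, 0, 0, 0, 0, 0, 1, 1, 1
  row 2: 0, 0, 0, 0, 1, 1, 1, 2, 2, 2
  row 3: 0, 1, 1, 1, 2, 2, 2, 3, 3, 3
  row 4: 0, 1, 2, 2, 3, 3, 3, 4, 4, 4
  row 5: 0, 1, 2, 3, 4, 4, 4, 5, 5, 5
  row 6: 0, 1, 2, 3, 4, 4, 4, 5, 5, 6
  row 7: 1, 2, 3, 4, 5, 5, 5, 6, 6, 7
  row 8: 1, 2, 3, 4, 5, 6, 6, 7, 7, 8
  row 9: 1, 2, 3, 4, 5, 6, 6, 7, 8, 9
  row 10: 1, 2, 3, 4, 5, 6, 7, 8, 9, 10

giving w = (8, 5, 2, 3, 4, 10, 1, 6, 9, 7) via Δ²R.

Fulton essential set (6 of the 19 Rothe cells):

[(1, 7, 0), (2, 4, 0), (6, 1, 0), (6, 7, 4), (6, 9, 5), (9, 7, 6)]


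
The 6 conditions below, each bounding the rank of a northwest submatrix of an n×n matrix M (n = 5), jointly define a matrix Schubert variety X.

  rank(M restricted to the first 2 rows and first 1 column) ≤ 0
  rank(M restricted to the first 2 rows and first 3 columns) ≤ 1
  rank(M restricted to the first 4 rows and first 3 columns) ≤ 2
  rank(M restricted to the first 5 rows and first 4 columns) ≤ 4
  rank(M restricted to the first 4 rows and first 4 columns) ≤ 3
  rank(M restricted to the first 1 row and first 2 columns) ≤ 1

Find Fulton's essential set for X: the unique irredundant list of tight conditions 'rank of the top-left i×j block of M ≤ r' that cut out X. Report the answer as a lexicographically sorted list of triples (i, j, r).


Recovering R(i,j) via the rank-extension bound from the 6 conditions:

  R[1]: 0  1  1  1  1
  R[2]: 0  1  1  2  2
  R[3]: 1  2  2  3  3
  R[4]: 1  2  2  3  4
  R[5]: 1  2  3  4  5

so w = (2, 4, 1, 5, 3).

ℓ(w)=4; the 3 essential cells (i,j,r):

[(2, 1, 0), (2, 3, 1), (4, 3, 2)]


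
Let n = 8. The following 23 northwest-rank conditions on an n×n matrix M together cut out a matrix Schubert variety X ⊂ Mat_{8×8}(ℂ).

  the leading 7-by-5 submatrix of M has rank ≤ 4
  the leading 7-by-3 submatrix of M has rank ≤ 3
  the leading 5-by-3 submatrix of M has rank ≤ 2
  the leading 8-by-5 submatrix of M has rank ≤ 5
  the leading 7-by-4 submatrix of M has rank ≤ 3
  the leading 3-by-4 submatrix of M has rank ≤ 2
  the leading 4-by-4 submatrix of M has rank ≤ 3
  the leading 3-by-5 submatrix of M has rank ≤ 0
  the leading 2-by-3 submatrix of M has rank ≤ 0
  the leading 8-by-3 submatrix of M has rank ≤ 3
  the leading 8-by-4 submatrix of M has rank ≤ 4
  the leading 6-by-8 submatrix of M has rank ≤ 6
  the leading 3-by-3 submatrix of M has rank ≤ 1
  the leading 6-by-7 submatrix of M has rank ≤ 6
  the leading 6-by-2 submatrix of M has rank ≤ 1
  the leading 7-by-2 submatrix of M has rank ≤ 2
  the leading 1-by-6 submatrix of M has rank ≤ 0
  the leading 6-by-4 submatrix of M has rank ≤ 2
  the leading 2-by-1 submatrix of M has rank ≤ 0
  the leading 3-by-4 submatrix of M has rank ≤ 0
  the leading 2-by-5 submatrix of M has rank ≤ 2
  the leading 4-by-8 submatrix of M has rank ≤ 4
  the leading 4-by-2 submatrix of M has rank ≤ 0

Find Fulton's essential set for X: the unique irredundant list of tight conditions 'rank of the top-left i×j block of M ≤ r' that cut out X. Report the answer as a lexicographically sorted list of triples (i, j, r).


Propagating the 23 rank bounds to every northwest block:

  i=1: 0 | 0 | 0 | 0 | 0 | 0 | 1 | 1
  i=2: 0 | 0 | 0 | 0 | 0 | 1 | 2 | 2
  i=3: 0 | 0 | 0 | 0 | 0 | 1 | 2 | 3
  i=4: 0 | 0 | 1 | 1 | 1 | 2 | 3 | 4
  i=5: 1 | 1 | 2 | 2 | 2 | 3 | 4 | 5
  i=6: 1 | 1 | 2 | 2 | 3 | 4 | 5 | 6
  i=7: 1 | 2 | 3 | 3 | 4 | 5 | 6 | 7
  i=8: 1 | 2 | 3 | 4 | 5 | 6 | 7 | 8

hence w(1..8) = (7, 6, 8, 3, 1, 5, 2, 4).

Fulton essential set (5 of the 20 Rothe cells):

[(1, 6, 0), (3, 5, 0), (4, 2, 0), (6, 2, 1), (6, 4, 2)]


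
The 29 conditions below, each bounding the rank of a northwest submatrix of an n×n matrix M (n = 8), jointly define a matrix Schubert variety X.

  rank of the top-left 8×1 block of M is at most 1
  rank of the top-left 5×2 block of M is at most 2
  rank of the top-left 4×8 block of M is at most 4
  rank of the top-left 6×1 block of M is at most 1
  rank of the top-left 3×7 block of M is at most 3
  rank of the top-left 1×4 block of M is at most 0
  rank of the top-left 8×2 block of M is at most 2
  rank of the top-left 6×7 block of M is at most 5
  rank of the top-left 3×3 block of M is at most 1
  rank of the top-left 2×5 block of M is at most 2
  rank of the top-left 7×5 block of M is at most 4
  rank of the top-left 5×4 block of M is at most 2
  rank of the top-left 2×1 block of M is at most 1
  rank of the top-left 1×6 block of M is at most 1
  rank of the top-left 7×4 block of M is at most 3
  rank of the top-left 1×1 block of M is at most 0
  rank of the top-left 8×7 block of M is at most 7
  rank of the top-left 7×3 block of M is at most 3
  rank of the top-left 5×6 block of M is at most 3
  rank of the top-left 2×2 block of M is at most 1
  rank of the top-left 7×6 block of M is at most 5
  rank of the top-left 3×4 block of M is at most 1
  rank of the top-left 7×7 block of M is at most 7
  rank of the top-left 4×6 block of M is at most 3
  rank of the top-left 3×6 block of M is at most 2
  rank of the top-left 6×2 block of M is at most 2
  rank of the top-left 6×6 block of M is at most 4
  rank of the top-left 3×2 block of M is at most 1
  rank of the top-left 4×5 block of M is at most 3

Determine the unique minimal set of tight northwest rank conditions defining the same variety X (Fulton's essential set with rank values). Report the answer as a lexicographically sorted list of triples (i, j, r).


Computing R[i][j] = min implied NW-rank bound (n=8, 29 conditions):

  0 0 0 0 1 1 1 1
  1 1 1 1 2 2 2 2
  1 1 1 1 2 2 3 3
  1 2 2 2 3 3 4 4
  1 2 2 2 3 3 4 5
  1 2 3 3 4 4 5 6
  1 2 3 3 4 5 6 7
  1 2 3 4 5 6 7 8

so w = (5, 1, 7, 2, 8, 3, 6, 4).

D(w) has 12 cells with 6 SE-corners; essential set:

[(1, 4, 0), (3, 4, 1), (3, 6, 2), (5, 4, 2), (5, 6, 3), (7, 4, 3)]


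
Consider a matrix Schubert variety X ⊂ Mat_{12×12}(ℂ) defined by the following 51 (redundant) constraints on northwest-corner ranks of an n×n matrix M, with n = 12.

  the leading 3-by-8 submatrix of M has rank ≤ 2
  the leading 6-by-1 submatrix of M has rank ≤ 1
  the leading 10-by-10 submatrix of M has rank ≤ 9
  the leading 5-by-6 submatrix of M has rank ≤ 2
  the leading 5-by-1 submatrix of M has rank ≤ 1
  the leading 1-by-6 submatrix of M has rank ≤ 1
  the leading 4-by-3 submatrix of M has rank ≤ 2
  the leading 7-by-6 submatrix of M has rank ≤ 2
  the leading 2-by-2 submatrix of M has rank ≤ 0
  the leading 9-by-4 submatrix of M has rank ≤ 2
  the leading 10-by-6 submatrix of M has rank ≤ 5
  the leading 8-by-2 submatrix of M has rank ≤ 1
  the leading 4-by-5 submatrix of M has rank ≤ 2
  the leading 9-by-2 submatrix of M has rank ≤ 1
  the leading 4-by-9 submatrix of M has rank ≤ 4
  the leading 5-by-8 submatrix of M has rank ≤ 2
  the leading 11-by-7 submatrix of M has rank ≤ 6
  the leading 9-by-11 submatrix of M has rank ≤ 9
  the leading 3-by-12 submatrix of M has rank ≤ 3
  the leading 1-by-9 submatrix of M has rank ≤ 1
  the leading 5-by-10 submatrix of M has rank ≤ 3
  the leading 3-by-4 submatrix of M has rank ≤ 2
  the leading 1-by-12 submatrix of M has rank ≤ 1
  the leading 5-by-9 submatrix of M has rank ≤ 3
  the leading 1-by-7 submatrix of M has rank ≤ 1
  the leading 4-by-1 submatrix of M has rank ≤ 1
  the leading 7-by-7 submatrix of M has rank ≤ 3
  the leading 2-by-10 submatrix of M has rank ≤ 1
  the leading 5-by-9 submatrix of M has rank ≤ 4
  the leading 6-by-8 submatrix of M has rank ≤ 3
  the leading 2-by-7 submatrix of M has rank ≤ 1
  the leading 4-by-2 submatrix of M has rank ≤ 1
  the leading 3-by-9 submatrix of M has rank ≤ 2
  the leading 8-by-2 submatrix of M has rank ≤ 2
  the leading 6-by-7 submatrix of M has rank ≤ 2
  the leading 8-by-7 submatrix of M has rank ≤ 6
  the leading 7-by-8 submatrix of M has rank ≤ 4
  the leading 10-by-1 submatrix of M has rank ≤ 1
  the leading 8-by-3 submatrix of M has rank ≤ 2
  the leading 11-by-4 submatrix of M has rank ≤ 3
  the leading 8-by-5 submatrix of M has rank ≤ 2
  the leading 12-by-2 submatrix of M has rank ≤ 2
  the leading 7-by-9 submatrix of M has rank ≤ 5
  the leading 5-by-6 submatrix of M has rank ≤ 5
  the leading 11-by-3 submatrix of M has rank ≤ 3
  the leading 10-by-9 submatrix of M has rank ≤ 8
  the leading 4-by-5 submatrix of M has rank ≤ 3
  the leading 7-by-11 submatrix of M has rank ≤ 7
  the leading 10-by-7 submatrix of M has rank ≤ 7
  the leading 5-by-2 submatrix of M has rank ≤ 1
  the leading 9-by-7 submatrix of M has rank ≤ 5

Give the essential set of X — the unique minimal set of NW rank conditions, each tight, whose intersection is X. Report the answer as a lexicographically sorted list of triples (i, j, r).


Recovering R(i,j) via the rank-extension bound from the 51 conditions:

  row 1: 0, 0, 1, 1, 1, 1, 1, 1, 1, 1, 1, 1
  row 2: 0, 0, 1, 1, 1, 1, 1, 1, 1, 1, 2, 2
  row 3: 1, 1, 2, 2, 2, 2, 2, 2, 2, 2, 3, 3
  row 4: 1, 1, 2, 2, 2, 2, 2, 2, 3, 3, 4, 4
  row 5: 1, 1, 2, 2, 2, 2, 2, 2, 3, 3, 4, 5
  row 6: 1, 1, 2, 2, 2, 2, 2, 3, 4, 4, 5, 6
  row 7: 1, 1, 2, 2, 2, 2, 3, 4, 5, 5, 6, 7
  row 8: 1, 1, 2, 2, 2, 3, 4, 5, 6, 6, 7, 8
  row 9: 1, 1, 2, 2, 3, 4, 5, 6, 7, 7, 8, 9
  row 10: 1, 2, 3, 3, 4, 5, 6, 7, 8, 8, 9, 10
  row 11: 1, 2, 3, 3, 4, 5, 6, 7, 8, 9, 10, 11
  row 12: 1, 2, 3, 4, 5, 6, 7, 8, 9, 10, 11, 12

giving w = (3, 11, 1, 9, 12, 8, 7, 6, 5, 2, 10, 4) via Δ²R.

ℓ(w)=39; the 10 essential cells (i,j,r):

[(2, 2, 0), (2, 10, 1), (5, 8, 2), (5, 10, 3), (6, 7, 2), (7, 6, 2), (8, 5, 2), (9, 2, 1), (9, 4, 2), (11, 4, 3)]


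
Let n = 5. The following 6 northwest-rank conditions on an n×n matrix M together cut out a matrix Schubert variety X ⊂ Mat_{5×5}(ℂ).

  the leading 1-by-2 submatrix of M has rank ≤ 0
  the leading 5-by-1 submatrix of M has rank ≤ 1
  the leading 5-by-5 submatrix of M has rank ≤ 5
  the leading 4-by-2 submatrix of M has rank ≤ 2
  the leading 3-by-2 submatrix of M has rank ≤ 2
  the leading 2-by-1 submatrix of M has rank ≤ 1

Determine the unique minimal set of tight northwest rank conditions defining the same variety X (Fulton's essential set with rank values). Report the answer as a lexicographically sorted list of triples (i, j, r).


Reconstructing r_w from the 6 given conditions:

  R[1]: 0 | 0 | 1 | 1 | 1
  R[2]: 1 | 1 | 2 | 2 | 2
  R[3]: 1 | 2 | 3 | 3 | 3
  R[4]: 1 | 2 | 3 | 4 | 4
  R[5]: 1 | 2 | 3 | 4 | 5

the unique w with this rank table is (3, 1, 2, 4, 5).

D(w) has 2 cells with 1 SE-corner; essential set:

[(1, 2, 0)]


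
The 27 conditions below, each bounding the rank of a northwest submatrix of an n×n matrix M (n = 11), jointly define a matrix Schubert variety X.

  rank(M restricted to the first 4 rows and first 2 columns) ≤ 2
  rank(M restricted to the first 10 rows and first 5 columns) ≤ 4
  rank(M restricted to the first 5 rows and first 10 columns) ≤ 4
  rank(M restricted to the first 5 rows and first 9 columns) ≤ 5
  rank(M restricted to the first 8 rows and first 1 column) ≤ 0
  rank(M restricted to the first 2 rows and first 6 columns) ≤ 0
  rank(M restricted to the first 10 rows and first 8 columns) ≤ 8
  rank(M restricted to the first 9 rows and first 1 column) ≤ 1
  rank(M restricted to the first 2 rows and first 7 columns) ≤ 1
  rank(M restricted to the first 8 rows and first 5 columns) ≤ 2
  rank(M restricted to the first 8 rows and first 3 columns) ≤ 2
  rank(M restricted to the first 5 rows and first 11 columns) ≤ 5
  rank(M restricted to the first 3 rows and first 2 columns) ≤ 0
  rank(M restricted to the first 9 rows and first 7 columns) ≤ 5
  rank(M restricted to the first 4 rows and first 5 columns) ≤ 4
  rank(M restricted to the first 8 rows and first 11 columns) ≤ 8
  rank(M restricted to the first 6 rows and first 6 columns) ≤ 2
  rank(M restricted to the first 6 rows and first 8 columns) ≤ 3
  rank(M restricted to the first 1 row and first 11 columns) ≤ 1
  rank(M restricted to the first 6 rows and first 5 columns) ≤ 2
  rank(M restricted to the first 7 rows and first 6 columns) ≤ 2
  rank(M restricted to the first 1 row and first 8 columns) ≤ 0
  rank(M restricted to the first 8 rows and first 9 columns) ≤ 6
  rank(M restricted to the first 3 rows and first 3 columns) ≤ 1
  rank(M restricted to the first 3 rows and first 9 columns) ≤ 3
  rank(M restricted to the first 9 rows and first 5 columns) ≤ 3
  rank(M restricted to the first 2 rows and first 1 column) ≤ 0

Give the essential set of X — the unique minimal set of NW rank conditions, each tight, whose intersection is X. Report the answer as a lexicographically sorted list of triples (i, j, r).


Recovering R(i,j) via the rank-extension bound from the 27 conditions:

  R[1]: 0 | 0 | 0 | 0 | 0 | 0 | 0 | 0 | 1 | 1 | 1
  R[2]: 0 | 0 | 0 | 0 | 0 | 0 | 1 | 1 | 2 | 2 | 2
  R[3]: 0 | 0 | 1 | 1 | 1 | 1 | 2 | 2 | 3 | 3 | 3
  R[4]: 0 | 1 | 2 | 2 | 2 | 2 | 3 | 3 | 4 | 4 | 4
  R[5]: 0 | 1 | 2 | 2 | 2 | 2 | 3 | 3 | 4 | 4 | 5
  R[6]: 0 | 1 | 2 | 2 | 2 | 2 | 3 | 3 | 4 | 5 | 6
  R[7]: 0 | 1 | 2 | 2 | 2 | 2 | 3 | 4 | 5 | 6 | 7
  R[8]: 0 | 1 | 2 | 2 | 2 | 3 | 4 | 5 | 6 | 7 | 8
  R[9]: 1 | 2 | 3 | 3 | 3 | 4 | 5 | 6 | 7 | 8 | 9
  R[10]: 1 | 2 | 3 | 4 | 4 | 5 | 6 | 7 | 8 | 9 | 10
  R[11]: 1 | 2 | 3 | 4 | 5 | 6 | 7 | 8 | 9 | 10 | 11

reading off 1-entries of Δ²R: w = (9, 7, 3, 2, 11, 10, 8, 6, 1, 4, 5).

8 SE-corners of the 35-cell Rothe diagram give Ess(w):

[(1, 8, 0), (2, 6, 0), (3, 2, 0), (5, 10, 4), (6, 8, 3), (7, 6, 2), (8, 1, 0), (8, 5, 2)]
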